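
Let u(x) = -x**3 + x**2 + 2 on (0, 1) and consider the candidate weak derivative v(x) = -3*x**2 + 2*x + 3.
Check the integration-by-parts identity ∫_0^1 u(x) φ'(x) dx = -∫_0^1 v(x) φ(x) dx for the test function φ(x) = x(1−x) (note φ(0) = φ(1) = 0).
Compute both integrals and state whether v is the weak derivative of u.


LHS = -1/60, RHS = -31/60. No, v is not the weak derivative of u.

u(x) = -x**3 + x**2 + 2, classical derivative u'(x) = -3*x**2 + 2*x.
φ(x) = x(1−x), so φ'(x) = 1 - 2*x.
Note φ(0) = φ(1) = 0, so the boundary term u·φ vanishes.
LHS = ∫_0^1 u(x) φ'(x) dx = ∫_0^1 (2*x^4 - 3*x^3 + x^2 - 4*x + 2) dx. Term by term:
  ∫_0^1 2*x^4 dx = 2/5;  ∫_0^1 -3*x^3 dx = -3/4;  ∫_0^1 x^2 dx = 1/3;
  ∫_0^1 -4*x dx = -2;  ∫_0^1 2 dx = 2.
Sum: 2/5 − 3/4 + 1/3 − 2 + 2 = -1/60.
So LHS = -1/60.
∫_0^1 v(x) φ(x) dx = ∫_0^1 (3*x^4 - 5*x^3 - x^2 + 3*x) dx. Term by term:
  ∫_0^1 3*x^4 dx = 3/5;  ∫_0^1 -5*x^3 dx = -5/4;  ∫_0^1 -x^2 dx = -1/3;
  ∫_0^1 3*x dx = 3/2.
Sum: 3/5 − 5/4 − 1/3 + 3/2 = 31/60.
So RHS = -∫_0^1 v(x) φ(x) dx = -31/60.
LHS − RHS = 1/2 ≠ 0, so the identity fails.
(For a valid weak derivative the identity must hold for EVERY test function, in particular this one. The failure shows v is NOT the weak derivative of u.)
Correct weak derivative would be u'(x) = -3*x**2 + 2*x.


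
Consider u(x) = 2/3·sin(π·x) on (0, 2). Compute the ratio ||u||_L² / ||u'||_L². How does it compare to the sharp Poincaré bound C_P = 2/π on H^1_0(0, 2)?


||u||_L² / ||u'||_L² = 1/π < C_P = 2/π.

u(x) = 2/3·sin(π·x), so u'(x) = 2*π*cos(π*x)/3.
Writing u(x) = A·sin(kπx/L) with A = 2/3 and k = 2, use ∫_0^L sin²(kπx/L) dx = L/2 and ∫_0^L cos²(kπx/L) dx = L/2.
u² = 4/9·sin²(π·x) and (u')² = 4*π^2/9·cos²(π·x), and each of sin², cos² integrates to L/2 = 1 over (0, 2).
∫_0^2 u² dx = 4/9, so ||u||_L² = 2/3.
∫_0^2 (u')² dx = 4*π^2/9, so ||u'||_L² = 2*π/3.
Ratio ||u||_L² / ||u'||_L² = 1/π.
Sharp Poincaré constant on H^1_0(0, 2) is C_P = L/π = 2/π, achieved by sin(π/2·x).
This is the k = 2 harmonic; the ratio L/(kπ) is strictly less than C_P = L/π, consistent with the sharp inequality ||u||_L² ≤ C_P ||u'||_L².


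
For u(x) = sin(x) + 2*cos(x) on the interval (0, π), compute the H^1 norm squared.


||u||_{H^1(0,π)}^2 = 5*π

u'(x) = -2*sin(x) + cos(x).
Expand u² and (u')² and integrate term by term on (0, π), using: for integers n ≥ 1, ∫_0^π sin²(nx) dx = ∫_0^π cos²(nx) dx = π/2; for n ≠ n', ∫_0^π sin(nx)sin(n'x) dx = ∫_0^π cos(nx)cos(n'x) dx = 0; and by product-to-sum, ∫_0^π sin(nx)cos(n'x) dx = ½∫_0^π [sin((n+n')x) + sin((n−n')x)] dx, which is 0 when n+n' is even and 2n/(n²−n'²) when n+n' is odd (it need not vanish on (0, π)).
  u² squared terms: (2)²·∫cos(x)² dx = 4·π/2 = 2*π;  (1)²·∫sin(x)² dx = 1·π/2 = π/2.
  u² cross terms: 2·(2)·(1)·∫cos(x)·sin(x) dx = 4·(0) = 0.
  So ∫_0^π u² dx = 2*π + π/2 + 0 = 5*π/2.
  (u')² squared terms: (-2)²·∫sin(x)² dx = 4·π/2 = 2*π;  (1)²·∫cos(x)² dx = 1·π/2 = π/2.
  (u')² cross terms: 2·(-2)·(1)·∫sin(x)·cos(x) dx = -4·(0) = 0.
  So ∫_0^π (u')² dx = 2*π + π/2 + 0 = 5*π/2.
||u||_{H^1}^2 = (5*π/2) + (5*π/2) = 5*π.


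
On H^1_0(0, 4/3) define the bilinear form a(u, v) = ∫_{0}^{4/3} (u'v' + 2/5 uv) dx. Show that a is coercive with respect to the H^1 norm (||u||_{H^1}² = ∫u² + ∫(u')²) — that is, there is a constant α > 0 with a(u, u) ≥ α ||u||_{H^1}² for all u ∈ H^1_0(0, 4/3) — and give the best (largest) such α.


α = (32 + 45*π^2)/(5*(16 + 9*π^2))

Coercivity of a(·,·) on H^1_0(0, 4/3) means a(u, u) ≥ α ||u||_{H^1}² for every u ∈ H^1_0.
The interval has length L = 4/3, and Poincaré/coercivity depend only on L. Here a(u, u) = ∫(u')² + (2/5)·∫u².
Here 0 < c = 2/5 < 1. The condition a(u,u) ≥ α||u||_{H^1}² reads (1−α)∫(u')² ≥ (α−c)∫u². Any admissible α is ≤ 1 (rapidly oscillating u have ∫u²/∫(u')² → 0), and α = 1 would force 0 ≥ (1−c)∫u², impossible since c < 1; so 1−α > 0. By the sharp Poincaré inequality on H^1_0 of an interval of length L, ∫(u')² ≥ (π/L)²∫u² with equality for the first sine mode sin(π(x−x₀)/L) (x₀ the left endpoint), so the inequality holds for all u iff (1−α)(π/L)² ≥ α − c, i.e. α ≤ ((π/L)² + c)/((π/L)² + 1) = (1 + c(L/π)²)/(1 + (L/π)²). With (π/L)² = 9*π^2/16 and c = 2/5, the largest admissible constant is α = ((π/L)² + c)/((π/L)² + 1).
Simplifying, α = (32 + 45*π^2)/(5*(16 + 9*π^2)).


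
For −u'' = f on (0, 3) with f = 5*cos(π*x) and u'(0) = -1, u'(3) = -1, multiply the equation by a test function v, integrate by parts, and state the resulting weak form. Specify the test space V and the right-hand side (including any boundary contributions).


V = H^1(0, 3) (v unrestricted at boundary; u is determined up to an additive constant); weak form: ∫_0^3 u'v' dx = ∫_0^3 (5*cos(π*x)) v dx − v(3) + v(0) for all v ∈ V.

Multiply both sides by a test function v and integrate from 0 to 3:
  ∫_0^3 −u''(x) v(x) dx = ∫_0^3 f(x) v(x) dx.
Integrate the LHS by parts once:
  ∫_0^3 −u'' v dx = −[u'(x) v(x)]_0^3 + ∫_0^3 u'(x) v'(x) dx.
Thus ∫_0^3 u'(x) v'(x) dx = ∫_0^3 f(x) v(x) dx + [u'(x) v(x)]_0^3.
Choose V so that boundary terms are either known or forced to vanish.
u has inhomogeneous Neumann u'(0) = -1, u'(3) = -1. [u' v]_0^3 = (-1)·v(3) − (-1)·v(0) = − v(3) + v(0). Take V = H^1(0, 3); boundary term becomes part of RHS.
Weak formulation: find u (satisfying any essential BC) such that ∫_0^3 u'(x) v'(x) dx = ∫_0^3 f v dx − v(3) + v(0) for all v ∈ V (Neumann data are natural BCs: they enter the RHS as boundary terms).
Substituting f(x) = 5*cos(π*x), the right-hand side is ∫_0^3 (5*cos(π*x)) v dx − v(3) + v(0).
Compatibility check (pure Neumann): taking v ≡ 1 ∈ V gives 0 = ∫_0^3 f dx + (-1) − (-1), i.e. ∫_0^3 f dx must equal u'(0) − u'(3) = 0. Indeed ∫_0^3 (5*cos(π*x)) dx = 0, so the data are compatible. The solution is then unique only up to an additive constant (fix it e.g. by requiring ∫_0^3 u dx = 0).


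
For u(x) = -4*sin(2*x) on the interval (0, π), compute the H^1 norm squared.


||u||_{H^1(0,π)}^2 = 40*π

u'(x) = -8*cos(2*x).
Expand u² and (u')² and integrate term by term on (0, π), using: for integers n ≥ 1, ∫_0^π sin²(nx) dx = ∫_0^π cos²(nx) dx = π/2; for n ≠ n', ∫_0^π sin(nx)sin(n'x) dx = ∫_0^π cos(nx)cos(n'x) dx = 0; and by product-to-sum, ∫_0^π sin(nx)cos(n'x) dx = ½∫_0^π [sin((n+n')x) + sin((n−n')x)] dx, which is 0 when n+n' is even and 2n/(n²−n'²) when n+n' is odd (it need not vanish on (0, π)).
  u² squared terms: (-4)²·∫sin(2x)² dx = 16·π/2 = 8*π.
  So ∫_0^π u² dx = 8*π.
  (u')² squared terms: (-8)²·∫cos(2x)² dx = 64·π/2 = 32*π.
  So ∫_0^π (u')² dx = 32*π.
||u||_{H^1}^2 = (8*π) + (32*π) = 40*π.


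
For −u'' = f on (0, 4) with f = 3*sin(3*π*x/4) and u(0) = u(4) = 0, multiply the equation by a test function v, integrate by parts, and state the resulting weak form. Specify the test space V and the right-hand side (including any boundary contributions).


V = H^1_0(0, 4) (so v(0) = v(4) = 0); weak form: ∫_0^4 u'v' dx = ∫_0^4 (3*sin(3*π*x/4)) v dx for all v ∈ V.

Multiply both sides by a test function v and integrate from 0 to 4:
  ∫_0^4 −u''(x) v(x) dx = ∫_0^4 f(x) v(x) dx.
Integrate the LHS by parts once:
  ∫_0^4 −u'' v dx = −[u'(x) v(x)]_0^4 + ∫_0^4 u'(x) v'(x) dx.
Thus ∫_0^4 u'(x) v'(x) dx = ∫_0^4 f(x) v(x) dx + [u'(x) v(x)]_0^4.
Choose V so that boundary terms are either known or forced to vanish.
u is Dirichlet: u(0) = u(4) = 0. Let V = H^1_0(0, 4); then v(0) = v(4) = 0, and [u' v]_0^4 = 0.
Weak formulation: find u (satisfying any essential BC) such that ∫_0^4 u'(x) v'(x) dx = ∫_0^4 f v dx for all v ∈ V.
Substituting f(x) = 3*sin(3*π*x/4), the right-hand side is ∫_0^4 (3*sin(3*π*x/4)) v dx.


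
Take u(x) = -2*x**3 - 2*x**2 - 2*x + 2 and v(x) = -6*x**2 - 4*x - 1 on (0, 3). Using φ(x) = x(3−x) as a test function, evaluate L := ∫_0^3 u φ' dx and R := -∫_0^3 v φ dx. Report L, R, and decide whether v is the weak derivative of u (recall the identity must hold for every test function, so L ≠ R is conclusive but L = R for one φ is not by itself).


LHS = 1089/10, RHS = 522/5. No, v is not the weak derivative of u.

u(x) = -2*x**3 - 2*x**2 - 2*x + 2, classical derivative u'(x) = -6*x**2 - 4*x - 2.
φ(x) = x(3−x), so φ'(x) = 3 - 2*x.
Note φ(0) = φ(3) = 0, so the boundary term u·φ vanishes.
LHS = ∫_0^3 u(x) φ'(x) dx = ∫_0^3 (4*x^4 - 2*x^3 - 2*x^2 - 10*x + 6) dx. Term by term:
  ∫_0^3 4*x^4 dx = 972/5;  ∫_0^3 -2*x^3 dx = -81/2;  ∫_0^3 -2*x^2 dx = -18;
  ∫_0^3 -10*x dx = -45;  ∫_0^3 6 dx = 18.
Sum: 972/5 − 81/2 − 18 − 45 + 18 = 1089/10.
So LHS = 1089/10.
∫_0^3 v(x) φ(x) dx = ∫_0^3 (6*x^4 - 14*x^3 - 11*x^2 - 3*x) dx. Term by term:
  ∫_0^3 6*x^4 dx = 1458/5;  ∫_0^3 -14*x^3 dx = -567/2;  ∫_0^3 -11*x^2 dx = -99;
  ∫_0^3 -3*x dx = -27/2.
Sum: 1458/5 − 567/2 − 99 − 27/2 = -522/5.
So RHS = -∫_0^3 v(x) φ(x) dx = 522/5.
LHS − RHS = 9/2 ≠ 0, so the identity fails.
(For a valid weak derivative the identity must hold for EVERY test function, in particular this one. The failure shows v is NOT the weak derivative of u.)
Correct weak derivative would be u'(x) = -6*x**2 - 4*x - 2.


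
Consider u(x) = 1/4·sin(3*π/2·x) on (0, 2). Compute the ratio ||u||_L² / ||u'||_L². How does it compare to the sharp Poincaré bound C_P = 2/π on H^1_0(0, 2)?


||u||_L² / ||u'||_L² = 2/(3*π) < C_P = 2/π.

u(x) = 1/4·sin(3*π/2·x), so u'(x) = 3*π*cos(3*π*x/2)/8.
Writing u(x) = A·sin(kπx/L) with A = 1/4 and k = 3, use ∫_0^L sin²(kπx/L) dx = L/2 and ∫_0^L cos²(kπx/L) dx = L/2.
u² = 1/16·sin²(3*π/2·x) and (u')² = 9*π^2/64·cos²(3*π/2·x), and each of sin², cos² integrates to L/2 = 1 over (0, 2).
∫_0^2 u² dx = 1/16, so ||u||_L² = 1/4.
∫_0^2 (u')² dx = 9*π^2/64, so ||u'||_L² = 3*π/8.
Ratio ||u||_L² / ||u'||_L² = 2/(3*π).
Sharp Poincaré constant on H^1_0(0, 2) is C_P = L/π = 2/π, achieved by sin(π/2·x).
This is the k = 3 harmonic; the ratio L/(kπ) is strictly less than C_P = L/π, consistent with the sharp inequality ||u||_L² ≤ C_P ||u'||_L².


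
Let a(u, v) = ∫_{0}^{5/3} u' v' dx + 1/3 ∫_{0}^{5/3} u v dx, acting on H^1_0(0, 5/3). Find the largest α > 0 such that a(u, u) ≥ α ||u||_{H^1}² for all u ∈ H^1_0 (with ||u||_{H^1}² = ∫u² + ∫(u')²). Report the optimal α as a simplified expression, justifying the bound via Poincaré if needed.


α = (25 + 27*π^2)/(3*(25 + 9*π^2))

Coercivity of a(·,·) on H^1_0(0, 5/3) means a(u, u) ≥ α ||u||_{H^1}² for every u ∈ H^1_0.
The interval has length L = 5/3, and Poincaré/coercivity depend only on L. Here a(u, u) = ∫(u')² + (1/3)·∫u².
Here 0 < c = 1/3 < 1. The condition a(u,u) ≥ α||u||_{H^1}² reads (1−α)∫(u')² ≥ (α−c)∫u². Any admissible α is ≤ 1 (rapidly oscillating u have ∫u²/∫(u')² → 0), and α = 1 would force 0 ≥ (1−c)∫u², impossible since c < 1; so 1−α > 0. By the sharp Poincaré inequality on H^1_0 of an interval of length L, ∫(u')² ≥ (π/L)²∫u² with equality for the first sine mode sin(π(x−x₀)/L) (x₀ the left endpoint), so the inequality holds for all u iff (1−α)(π/L)² ≥ α − c, i.e. α ≤ ((π/L)² + c)/((π/L)² + 1) = (1 + c(L/π)²)/(1 + (L/π)²). With (π/L)² = 9*π^2/25 and c = 1/3, the largest admissible constant is α = ((π/L)² + c)/((π/L)² + 1).
Simplifying, α = (25 + 27*π^2)/(3*(25 + 9*π^2)).


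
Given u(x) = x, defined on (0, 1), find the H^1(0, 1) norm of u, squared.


||u||_{H^1}^2 = 4/3

The H^1 norm (squared) on an interval (0, L) is
  ||u||_{H^1}^2 = ∫_0^L u(x)^2 dx + ∫_0^L u'(x)^2 dx.
Compute u'(x) = 1.
Then u(x)^2 = x**2 and u'(x)^2 = 1.
Integrate each monomial from 0 to 1 using ∫_0^1 c·x^n dx = c·1^(n+1)/(n+1):
  ∫_0^1 u(x)^2 dx = ∫_0^1 (x^2) dx. Term by term:
    ∫_0^1 x^2 dx = 1/3.
  ∫_0^1 u'(x)^2 dx = ∫_0^1 (1) dx. Term by term:
    ∫_0^1 1 dx = 1.
Adding: ||u||_{H^1}^2 = 1/3 + 1 = 4/3.


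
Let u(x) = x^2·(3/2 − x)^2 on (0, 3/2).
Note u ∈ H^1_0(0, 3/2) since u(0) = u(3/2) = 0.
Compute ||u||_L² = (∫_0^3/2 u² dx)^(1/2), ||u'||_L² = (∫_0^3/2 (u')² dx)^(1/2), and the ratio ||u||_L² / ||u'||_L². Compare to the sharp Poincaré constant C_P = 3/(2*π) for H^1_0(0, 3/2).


||u||_L² / ||u'||_L² = sqrt(3)/4 < C_P = 3/(2*π).

u(x) = x^2·(3/2 − x)^2, so u'(x) = x*(2*x - 3)*(4*x - 3)/2.
u(x) = x^2·(3/2 − x)^2 vanishes at x = 0 and x = 3/2, so u ∈ H^1_0(0, 3/2). Differentiate via the product rule and integrate the resulting polynomials term by term.
  ∫_0^3/2 u² dx = ∫_0^3/2 (x^8 - 6*x^7 + 27*x^6/2 - 27*x^5/2 + 81*x^4/16) dx. Term by term:
    ∫_0^3/2 x^8 dx = 2187/512;  ∫_0^3/2 -6*x^7 dx = -19683/1024;  ∫_0^3/2 27*x^6/2 dx = 59049/1792;
    ∫_0^3/2 -27*x^5/2 dx = -6561/256;  ∫_0^3/2 81*x^4/16 dx = 19683/2560.
  Sum: 2187/512 − 19683/1024 + 59049/1792 − 6561/256 + 19683/2560 = 2187/35840.
  ∫_0^3/2 (u')² dx = ∫_0^3/2 (16*x^6 - 72*x^5 + 117*x^4 - 81*x^3 + 81*x^2/4) dx. Term by term:
    ∫_0^3/2 16*x^6 dx = 2187/56;  ∫_0^3/2 -72*x^5 dx = -2187/16;  ∫_0^3/2 117*x^4 dx = 28431/160;
    ∫_0^3/2 -81*x^3 dx = -6561/64;  ∫_0^3/2 81*x^2/4 dx = 729/32.
  Sum: 2187/56 − 2187/16 + 28431/160 − 6561/64 + 729/32 = 729/2240.
∫_0^3/2 u² dx = 2187/35840, so ||u||_L² = 27*sqrt(105)/1120.
∫_0^3/2 (u')² dx = 729/2240, so ||u'||_L² = 27*sqrt(35)/280.
Ratio ||u||_L² / ||u'||_L² = sqrt(3)/4.
Sharp Poincaré constant on H^1_0(0, 3/2) is C_P = L/π = 3/(2*π), achieved by sin(2*π/3·x).
A polynomial bump cannot attain the sharp Poincaré constant (only the first sine eigenfunction does), so the ratio is strictly less than C_P, consistent with ||u||_L² ≤ C_P ||u'||_L².


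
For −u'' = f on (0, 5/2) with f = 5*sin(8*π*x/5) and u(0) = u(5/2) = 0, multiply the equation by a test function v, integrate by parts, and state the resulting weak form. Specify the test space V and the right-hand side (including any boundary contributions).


V = H^1_0(0, 5/2) (so v(0) = v(5/2) = 0); weak form: ∫_0^5/2 u'v' dx = ∫_0^5/2 (5*sin(8*π*x/5)) v dx for all v ∈ V.

Multiply both sides by a test function v and integrate from 0 to 5/2:
  ∫_0^5/2 −u''(x) v(x) dx = ∫_0^5/2 f(x) v(x) dx.
Integrate the LHS by parts once:
  ∫_0^5/2 −u'' v dx = −[u'(x) v(x)]_0^5/2 + ∫_0^5/2 u'(x) v'(x) dx.
Thus ∫_0^5/2 u'(x) v'(x) dx = ∫_0^5/2 f(x) v(x) dx + [u'(x) v(x)]_0^5/2.
Choose V so that boundary terms are either known or forced to vanish.
u is Dirichlet: u(0) = u(5/2) = 0. Let V = H^1_0(0, 5/2); then v(0) = v(5/2) = 0, and [u' v]_0^5/2 = 0.
Weak formulation: find u (satisfying any essential BC) such that ∫_0^5/2 u'(x) v'(x) dx = ∫_0^5/2 f v dx for all v ∈ V.
Substituting f(x) = 5*sin(8*π*x/5), the right-hand side is ∫_0^5/2 (5*sin(8*π*x/5)) v dx.


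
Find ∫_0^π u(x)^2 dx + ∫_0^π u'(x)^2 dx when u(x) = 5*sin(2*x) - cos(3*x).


||u||_{H^1(0,π)}^2 = 80 + 135*π/2

u'(x) = 3*sin(3*x) + 10*cos(2*x).
Expand u² and (u')² and integrate term by term on (0, π), using: for integers n ≥ 1, ∫_0^π sin²(nx) dx = ∫_0^π cos²(nx) dx = π/2; for n ≠ n', ∫_0^π sin(nx)sin(n'x) dx = ∫_0^π cos(nx)cos(n'x) dx = 0; and by product-to-sum, ∫_0^π sin(nx)cos(n'x) dx = ½∫_0^π [sin((n+n')x) + sin((n−n')x)] dx, which is 0 when n+n' is even and 2n/(n²−n'²) when n+n' is odd (it need not vanish on (0, π)).
  u² squared terms: (-1)²·∫cos(3x)² dx = 1·π/2 = π/2;  (5)²·∫sin(2x)² dx = 25·π/2 = 25*π/2.
  u² cross terms: 2·(-1)·(5)·∫cos(3x)·sin(2x) dx = -10·(-4/5) = 8.
  So ∫_0^π u² dx = π/2 + 25*π/2 + 8 = 8 + 13*π.
  (u')² squared terms: (3)²·∫sin(3x)² dx = 9·π/2 = 9*π/2;  (10)²·∫cos(2x)² dx = 100·π/2 = 50*π.
  (u')² cross terms: 2·(3)·(10)·∫sin(3x)·cos(2x) dx = 60·(6/5) = 72.
  So ∫_0^π (u')² dx = 9*π/2 + 50*π + 72 = 72 + 109*π/2.
||u||_{H^1}^2 = (8 + 13*π) + (72 + 109*π/2) = 80 + 135*π/2.


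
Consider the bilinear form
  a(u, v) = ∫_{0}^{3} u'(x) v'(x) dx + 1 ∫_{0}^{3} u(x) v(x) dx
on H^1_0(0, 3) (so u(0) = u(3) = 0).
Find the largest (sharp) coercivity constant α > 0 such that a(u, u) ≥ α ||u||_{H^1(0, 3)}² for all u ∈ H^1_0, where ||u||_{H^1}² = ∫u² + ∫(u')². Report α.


α = 1

Coercivity of a(·,·) on H^1_0(0, 3) means a(u, u) ≥ α ||u||_{H^1}² for every u ∈ H^1_0.
The interval has length L = 3, and Poincaré/coercivity depend only on L. Here a(u, u) = ∫(u')² + (1)·∫u².
Here c = 1 ≥ 1, so a(u,u) = ∫(u')² + c∫u² ≥ ∫(u')² + ∫u² = ||u||_{H^1}², i.e. α = 1 works. No larger α is possible: a(u,u) ≥ α||u||_{H^1}² means (1−α)∫(u')² ≥ (α−c)∫u², and for the modes u_n = sin(nπ(x−x₀)/L) (x₀ the left endpoint) one has ∫u_n²/∫(u_n')² = (L/(nπ))² → 0, so a(u_n,u_n)/||u_n||_{H^1}² → 1. Hence the optimal constant is α = 1.
Therefore α = 1.


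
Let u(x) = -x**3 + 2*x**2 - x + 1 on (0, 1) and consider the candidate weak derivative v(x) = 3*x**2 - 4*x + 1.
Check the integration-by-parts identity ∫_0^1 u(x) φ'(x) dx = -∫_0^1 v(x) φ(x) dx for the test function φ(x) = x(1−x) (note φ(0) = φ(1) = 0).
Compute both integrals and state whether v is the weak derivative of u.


LHS = -1/60, RHS = 1/60. No, v is not the weak derivative of u.

u(x) = -x**3 + 2*x**2 - x + 1, classical derivative u'(x) = -3*x**2 + 4*x - 1.
φ(x) = x(1−x), so φ'(x) = 1 - 2*x.
Note φ(0) = φ(1) = 0, so the boundary term u·φ vanishes.
LHS = ∫_0^1 u(x) φ'(x) dx = ∫_0^1 (2*x^4 - 5*x^3 + 4*x^2 - 3*x + 1) dx. Term by term:
  ∫_0^1 2*x^4 dx = 2/5;  ∫_0^1 -5*x^3 dx = -5/4;  ∫_0^1 4*x^2 dx = 4/3;
  ∫_0^1 -3*x dx = -3/2;  ∫_0^1 1 dx = 1.
Sum: 2/5 − 5/4 + 4/3 − 3/2 + 1 = -1/60.
So LHS = -1/60.
∫_0^1 v(x) φ(x) dx = ∫_0^1 (-3*x^4 + 7*x^3 - 5*x^2 + x) dx. Term by term:
  ∫_0^1 -3*x^4 dx = -3/5;  ∫_0^1 7*x^3 dx = 7/4;  ∫_0^1 -5*x^2 dx = -5/3;
  ∫_0^1 x dx = 1/2.
Sum: -3/5 + 7/4 − 5/3 + 1/2 = -1/60.
So RHS = -∫_0^1 v(x) φ(x) dx = 1/60.
LHS − RHS = -1/30 ≠ 0, so the identity fails.
(For a valid weak derivative the identity must hold for EVERY test function, in particular this one. The failure shows v is NOT the weak derivative of u.)
Correct weak derivative would be u'(x) = -3*x**2 + 4*x - 1.


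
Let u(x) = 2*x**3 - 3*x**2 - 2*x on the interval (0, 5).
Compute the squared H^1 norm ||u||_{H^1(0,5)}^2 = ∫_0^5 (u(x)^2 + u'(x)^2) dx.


||u||_{H^1}^2 = 590720/21

The H^1 norm (squared) on an interval (0, L) is
  ||u||_{H^1}^2 = ∫_0^L u(x)^2 dx + ∫_0^L u'(x)^2 dx.
Compute u'(x) = 6*x**2 - 6*x - 2.
Then u(x)^2 = 4*x**6 - 12*x**5 + x**4 + 12*x**3 + 4*x**2 and u'(x)^2 = 36*x**4 - 72*x**3 + 12*x**2 + 24*x + 4.
Integrate each monomial from 0 to 5 using ∫_0^5 c·x^n dx = c·5^(n+1)/(n+1):
  ∫_0^5 u(x)^2 dx = ∫_0^5 (4*x^6 - 12*x^5 + x^4 + 12*x^3 + 4*x^2) dx. Term by term:
    ∫_0^5 4*x^6 dx = 312500/7;  ∫_0^5 -12*x^5 dx = -31250;  ∫_0^5 x^4 dx = 625;
    ∫_0^5 12*x^3 dx = 1875;  ∫_0^5 4*x^2 dx = 500/3.
  Sum: 312500/7 − 31250 + 625 + 1875 + 500/3 = 337250/21.
  ∫_0^5 u'(x)^2 dx = ∫_0^5 (36*x^4 - 72*x^3 + 12*x^2 + 24*x + 4) dx. Term by term:
    ∫_0^5 36*x^4 dx = 22500;  ∫_0^5 -72*x^3 dx = -11250;  ∫_0^5 12*x^2 dx = 500;
    ∫_0^5 24*x dx = 300;  ∫_0^5 4 dx = 20.
  Sum: 22500 − 11250 + 500 + 300 + 20 = 12070.
Adding: ||u||_{H^1}^2 = 337250/21 + 12070 = 590720/21.


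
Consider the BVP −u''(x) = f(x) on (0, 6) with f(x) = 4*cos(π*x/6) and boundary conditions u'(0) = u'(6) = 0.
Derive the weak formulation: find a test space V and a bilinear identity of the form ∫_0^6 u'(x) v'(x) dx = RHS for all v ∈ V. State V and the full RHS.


V = H^1(0, 6) (no boundary constraint on v; u is determined up to an additive constant); weak form: ∫_0^6 u'v' dx = ∫_0^6 (4*cos(π*x/6)) v dx for all v ∈ V.

Multiply both sides by a test function v and integrate from 0 to 6:
  ∫_0^6 −u''(x) v(x) dx = ∫_0^6 f(x) v(x) dx.
Integrate the LHS by parts once:
  ∫_0^6 −u'' v dx = −[u'(x) v(x)]_0^6 + ∫_0^6 u'(x) v'(x) dx.
Thus ∫_0^6 u'(x) v'(x) dx = ∫_0^6 f(x) v(x) dx + [u'(x) v(x)]_0^6.
Choose V so that boundary terms are either known or forced to vanish.
u has homogeneous Neumann: u'(0) = u'(6) = 0. So [u' v]_0^6 = 0·v(6) − 0·v(0) = 0 for any v; take V = H^1(0, 6).
Weak formulation: find u (satisfying any essential BC) such that ∫_0^6 u'(x) v'(x) dx = ∫_0^6 f v dx for all v ∈ V (homogeneous Neumann, so boundary terms vanish).
Substituting f(x) = 4*cos(π*x/6), the right-hand side is ∫_0^6 (4*cos(π*x/6)) v dx.
Compatibility check (pure Neumann): taking v ≡ 1 ∈ V gives 0 = ∫_0^6 f dx + (0) − (0), i.e. ∫_0^6 f dx must equal u'(0) − u'(6) = 0. Indeed ∫_0^6 (4*cos(π*x/6)) dx = 0, so the data are compatible. The solution is then unique only up to an additive constant (fix it e.g. by requiring ∫_0^6 u dx = 0).


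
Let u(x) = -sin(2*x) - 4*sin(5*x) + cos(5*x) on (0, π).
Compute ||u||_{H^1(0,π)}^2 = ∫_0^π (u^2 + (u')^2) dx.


||u||_{H^1(0,π)}^2 = 208/21 + 447*π/2

u'(x) = -5*sin(5*x) - 2*cos(2*x) - 20*cos(5*x).
Expand u² and (u')² and integrate term by term on (0, π), using: for integers n ≥ 1, ∫_0^π sin²(nx) dx = ∫_0^π cos²(nx) dx = π/2; for n ≠ n', ∫_0^π sin(nx)sin(n'x) dx = ∫_0^π cos(nx)cos(n'x) dx = 0; and by product-to-sum, ∫_0^π sin(nx)cos(n'x) dx = ½∫_0^π [sin((n+n')x) + sin((n−n')x)] dx, which is 0 when n+n' is even and 2n/(n²−n'²) when n+n' is odd (it need not vanish on (0, π)).
  u² squared terms: (-1)²·∫sin(2x)² dx = 1·π/2 = π/2;  (-4)²·∫sin(5x)² dx = 16·π/2 = 8*π;  (1)²·∫cos(5x)² dx = 1·π/2 = π/2.
  u² cross terms: 2·(-1)·(-4)·∫sin(2x)·sin(5x) dx = 8·(0) = 0;  2·(-1)·(1)·∫sin(2x)·cos(5x) dx = -2·(-4/21) = 8/21;  2·(-4)·(1)·∫sin(5x)·cos(5x) dx = -8·(0) = 0.
  So ∫_0^π u² dx = π/2 + 8*π + π/2 + 0 + 8/21 + 0 = 8/21 + 9*π.
  (u')² squared terms: (-20)²·∫cos(5x)² dx = 400·π/2 = 200*π;  (-5)²·∫sin(5x)² dx = 25·π/2 = 25*π/2;  (-2)²·∫cos(2x)² dx = 4·π/2 = 2*π.
  (u')² cross terms: 2·(-20)·(-5)·∫cos(5x)·sin(5x) dx = 200·(0) = 0;  2·(-20)·(-2)·∫cos(5x)·cos(2x) dx = 80·(0) = 0;  2·(-5)·(-2)·∫sin(5x)·cos(2x) dx = 20·(10/21) = 200/21.
  So ∫_0^π (u')² dx = 200*π + 25*π/2 + 2*π + 0 + 0 + 200/21 = 200/21 + 429*π/2.
||u||_{H^1}^2 = (8/21 + 9*π) + (200/21 + 429*π/2) = 208/21 + 447*π/2.


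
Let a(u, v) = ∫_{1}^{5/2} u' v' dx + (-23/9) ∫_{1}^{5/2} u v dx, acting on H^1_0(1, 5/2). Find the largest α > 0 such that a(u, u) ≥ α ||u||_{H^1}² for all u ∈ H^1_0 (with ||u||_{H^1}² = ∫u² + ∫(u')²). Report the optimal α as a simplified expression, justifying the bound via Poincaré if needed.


α = (-23 + 4*π^2)/(9 + 4*π^2)

Coercivity of a(·,·) on H^1_0(1, 5/2) means a(u, u) ≥ α ||u||_{H^1}² for every u ∈ H^1_0.
The interval has length L = 3/2, and Poincaré/coercivity depend only on L. Here a(u, u) = ∫(u')² + (-23/9)·∫u².
Here c = -23/9 < 0 with |c| < (π/L)² = 4*π^2/9, so coercivity still holds. The condition a(u,u) ≥ α||u||_{H^1}² reads (1−α)∫(u')² ≥ (α−c)∫u². Any admissible α is ≤ 1 (rapidly oscillating u have ∫u²/∫(u')² → 0), and α = 1 would force 0 ≥ (1−c)∫u², impossible since c < 1; so 1−α > 0. By the sharp Poincaré inequality on H^1_0 of an interval of length L, ∫(u')² ≥ (π/L)²∫u² with equality for the first sine mode sin(π(x−x₀)/L) (x₀ the left endpoint), so the inequality holds for all u iff (1−α)(π/L)² ≥ α − c, i.e. α ≤ ((π/L)² + c)/((π/L)² + 1) = (1 + c(L/π)²)/(1 + (L/π)²). (Direct route, valid since c ≤ 0: Poincaré gives c∫u² ≥ c(L/π)²∫(u')², so a(u,u) ≥ (1 + c(L/π)²)∫(u')², while ||u||_{H^1}² ≤ (1 + (L/π)²)∫(u')²; dividing yields the same α.) With (π/L)² = 4*π^2/9 and c = -23/9, the largest admissible constant is α = ((π/L)² + c)/((π/L)² + 1).
Simplifying, α = (-23 + 4*π^2)/(9 + 4*π^2).


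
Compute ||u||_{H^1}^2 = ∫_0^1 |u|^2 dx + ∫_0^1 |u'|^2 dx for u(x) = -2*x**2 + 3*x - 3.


||u||_{H^1}^2 = 107/15

The H^1 norm (squared) on an interval (0, L) is
  ||u||_{H^1}^2 = ∫_0^L u(x)^2 dx + ∫_0^L u'(x)^2 dx.
Compute u'(x) = 3 - 4*x.
Then u(x)^2 = 4*x**4 - 12*x**3 + 21*x**2 - 18*x + 9 and u'(x)^2 = 16*x**2 - 24*x + 9.
Integrate each monomial from 0 to 1 using ∫_0^1 c·x^n dx = c·1^(n+1)/(n+1):
  ∫_0^1 u(x)^2 dx = ∫_0^1 (4*x^4 - 12*x^3 + 21*x^2 - 18*x + 9) dx. Term by term:
    ∫_0^1 4*x^4 dx = 4/5;  ∫_0^1 -12*x^3 dx = -3;  ∫_0^1 21*x^2 dx = 7;
    ∫_0^1 -18*x dx = -9;  ∫_0^1 9 dx = 9.
  Sum: 4/5 − 3 + 7 − 9 + 9 = 24/5.
  ∫_0^1 u'(x)^2 dx = ∫_0^1 (16*x^2 - 24*x + 9) dx. Term by term:
    ∫_0^1 16*x^2 dx = 16/3;  ∫_0^1 -24*x dx = -12;  ∫_0^1 9 dx = 9.
  Sum: 16/3 − 12 + 9 = 7/3.
Adding: ||u||_{H^1}^2 = 24/5 + 7/3 = 107/15.


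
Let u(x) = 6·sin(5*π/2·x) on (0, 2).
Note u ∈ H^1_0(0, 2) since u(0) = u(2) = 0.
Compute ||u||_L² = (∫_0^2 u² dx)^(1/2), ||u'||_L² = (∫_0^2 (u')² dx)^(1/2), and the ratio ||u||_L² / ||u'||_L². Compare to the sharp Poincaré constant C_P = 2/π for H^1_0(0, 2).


||u||_L² / ||u'||_L² = 2/(5*π) < C_P = 2/π.

u(x) = 6·sin(5*π/2·x), so u'(x) = 15*π*cos(5*π*x/2).
Writing u(x) = A·sin(kπx/L) with A = 6 and k = 5, use ∫_0^L sin²(kπx/L) dx = L/2 and ∫_0^L cos²(kπx/L) dx = L/2.
u² = 36·sin²(5*π/2·x) and (u')² = 225*π^2·cos²(5*π/2·x), and each of sin², cos² integrates to L/2 = 1 over (0, 2).
∫_0^2 u² dx = 36, so ||u||_L² = 6.
∫_0^2 (u')² dx = 225*π^2, so ||u'||_L² = 15*π.
Ratio ||u||_L² / ||u'||_L² = 2/(5*π).
Sharp Poincaré constant on H^1_0(0, 2) is C_P = L/π = 2/π, achieved by sin(π/2·x).
This is the k = 5 harmonic; the ratio L/(kπ) is strictly less than C_P = L/π, consistent with the sharp inequality ||u||_L² ≤ C_P ||u'||_L².


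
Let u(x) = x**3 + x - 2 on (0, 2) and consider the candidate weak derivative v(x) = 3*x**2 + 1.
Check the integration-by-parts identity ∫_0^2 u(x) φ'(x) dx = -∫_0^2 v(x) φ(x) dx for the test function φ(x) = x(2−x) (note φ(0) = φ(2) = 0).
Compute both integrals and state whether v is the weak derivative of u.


LHS = -92/15, RHS = -92/15. Yes, v = u' weakly.

u(x) = x**3 + x - 2, classical derivative u'(x) = 3*x**2 + 1.
φ(x) = x(2−x), so φ'(x) = 2 - 2*x.
Note φ(0) = φ(2) = 0, so the boundary term u·φ vanishes.
LHS = ∫_0^2 u(x) φ'(x) dx = ∫_0^2 (-2*x^4 + 2*x^3 - 2*x^2 + 6*x - 4) dx. Term by term:
  ∫_0^2 -2*x^4 dx = -64/5;  ∫_0^2 2*x^3 dx = 8;  ∫_0^2 -2*x^2 dx = -16/3;
  ∫_0^2 6*x dx = 12;  ∫_0^2 -4 dx = -8.
Sum: -64/5 + 8 − 16/3 + 12 − 8 = -92/15.
So LHS = -92/15.
∫_0^2 v(x) φ(x) dx = ∫_0^2 (-3*x^4 + 6*x^3 - x^2 + 2*x) dx. Term by term:
  ∫_0^2 -3*x^4 dx = -96/5;  ∫_0^2 6*x^3 dx = 24;  ∫_0^2 -x^2 dx = -8/3;
  ∫_0^2 2*x dx = 4.
Sum: -96/5 + 24 − 8/3 + 4 = 92/15.
So RHS = -∫_0^2 v(x) φ(x) dx = -92/15.
LHS = RHS, so the identity holds for this test φ.
Moreover u is smooth here and v(x) = u'(x) = 3*x**2 + 1 pointwise, so the identity holds for every test function. Hence v is the weak derivative of u.


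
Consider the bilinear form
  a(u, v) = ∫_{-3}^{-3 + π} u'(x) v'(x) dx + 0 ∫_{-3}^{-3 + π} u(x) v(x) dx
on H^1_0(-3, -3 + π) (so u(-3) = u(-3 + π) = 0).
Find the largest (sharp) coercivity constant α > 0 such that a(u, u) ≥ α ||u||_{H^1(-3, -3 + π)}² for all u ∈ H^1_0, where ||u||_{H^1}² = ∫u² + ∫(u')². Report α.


α = 1/2

Coercivity of a(·,·) on H^1_0(-3, -3 + π) means a(u, u) ≥ α ||u||_{H^1}² for every u ∈ H^1_0.
The interval has length L = π, and Poincaré/coercivity depend only on L. Here a(u, u) = ∫(u')² + (0)·∫u².
Here c = 0, so a(u,u) = ∫(u')² alone. The condition a(u,u) ≥ α||u||_{H^1}² reads (1−α)∫(u')² ≥ (α−c)∫u². Any admissible α is ≤ 1 (rapidly oscillating u have ∫u²/∫(u')² → 0), and α = 1 would force 0 ≥ (1−c)∫u², impossible since c < 1; so 1−α > 0. By the sharp Poincaré inequality on H^1_0 of an interval of length L, ∫(u')² ≥ (π/L)²∫u² with equality for the first sine mode sin(π(x−x₀)/L) (x₀ the left endpoint), so the inequality holds for all u iff (1−α)(π/L)² ≥ α − c, i.e. α ≤ ((π/L)² + c)/((π/L)² + 1) = (1 + c(L/π)²)/(1 + (L/π)²). (Direct route, valid since c ≤ 0: Poincaré gives c∫u² ≥ c(L/π)²∫(u')², so a(u,u) ≥ (1 + c(L/π)²)∫(u')², while ||u||_{H^1}² ≤ (1 + (L/π)²)∫(u')²; dividing yields the same α.) With (π/L)² = 1 and c = 0, the largest admissible constant is α = ((π/L)² + c)/((π/L)² + 1).
Simplifying, α = 1/2.


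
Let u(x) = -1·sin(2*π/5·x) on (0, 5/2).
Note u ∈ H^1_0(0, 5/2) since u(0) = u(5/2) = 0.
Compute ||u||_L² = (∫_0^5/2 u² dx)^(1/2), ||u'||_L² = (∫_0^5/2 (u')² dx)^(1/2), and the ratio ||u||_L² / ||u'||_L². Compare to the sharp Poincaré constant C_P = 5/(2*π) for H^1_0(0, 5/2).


||u||_L² / ||u'||_L² = 5/(2*π) = C_P.

u(x) = -1·sin(2*π/5·x), so u'(x) = -2*π*cos(2*π*x/5)/5.
Writing u(x) = A·sin(kπx/L) with A = -1 and k = 1, use ∫_0^L sin²(kπx/L) dx = L/2 and ∫_0^L cos²(kπx/L) dx = L/2.
u² = 1·sin²(2*π/5·x) and (u')² = 4*π^2/25·cos²(2*π/5·x), and each of sin², cos² integrates to L/2 = 5/4 over (0, 5/2).
∫_0^5/2 u² dx = 5/4, so ||u||_L² = sqrt(5)/2.
∫_0^5/2 (u')² dx = π^2/5, so ||u'||_L² = sqrt(5)*π/5.
Ratio ||u||_L² / ||u'||_L² = 5/(2*π).
Sharp Poincaré constant on H^1_0(0, 5/2) is C_P = L/π = 5/(2*π), achieved by sin(2*π/5·x).
This is the k = 1 eigenfunction (up to amplitude), so the ratio equals the sharp Poincaré constant exactly.


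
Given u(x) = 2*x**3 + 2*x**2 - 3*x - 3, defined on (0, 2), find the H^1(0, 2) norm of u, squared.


||u||_{H^1}^2 = 13872/35

The H^1 norm (squared) on an interval (0, L) is
  ||u||_{H^1}^2 = ∫_0^L u(x)^2 dx + ∫_0^L u'(x)^2 dx.
Compute u'(x) = 6*x**2 + 4*x - 3.
Then u(x)^2 = 4*x**6 + 8*x**5 - 8*x**4 - 24*x**3 - 3*x**2 + 18*x + 9 and u'(x)^2 = 36*x**4 + 48*x**3 - 20*x**2 - 24*x + 9.
Integrate each monomial from 0 to 2 using ∫_0^2 c·x^n dx = c·2^(n+1)/(n+1):
  ∫_0^2 u(x)^2 dx = ∫_0^2 (4*x^6 + 8*x^5 - 8*x^4 - 24*x^3 - 3*x^2 + 18*x + 9) dx. Term by term:
    ∫_0^2 4*x^6 dx = 512/7;  ∫_0^2 8*x^5 dx = 256/3;  ∫_0^2 -8*x^4 dx = -256/5;
    ∫_0^2 -24*x^3 dx = -96;  ∫_0^2 -3*x^2 dx = -8;  ∫_0^2 18*x dx = 36;
    ∫_0^2 9 dx = 18.
  Sum: 512/7 + 256/3 − 256/5 − 96 − 8 + 36 + 18 = 6014/105.
  ∫_0^2 u'(x)^2 dx = ∫_0^2 (36*x^4 + 48*x^3 - 20*x^2 - 24*x + 9) dx. Term by term:
    ∫_0^2 36*x^4 dx = 1152/5;  ∫_0^2 48*x^3 dx = 192;  ∫_0^2 -20*x^2 dx = -160/3;
    ∫_0^2 -24*x dx = -48;  ∫_0^2 9 dx = 18.
  Sum: 1152/5 + 192 − 160/3 − 48 + 18 = 5086/15.
Adding: ||u||_{H^1}^2 = 6014/105 + 5086/15 = 13872/35.


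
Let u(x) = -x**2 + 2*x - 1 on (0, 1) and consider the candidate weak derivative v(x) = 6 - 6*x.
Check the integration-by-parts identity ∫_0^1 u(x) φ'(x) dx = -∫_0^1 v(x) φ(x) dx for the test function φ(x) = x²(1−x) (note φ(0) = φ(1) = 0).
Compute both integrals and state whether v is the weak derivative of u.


LHS = -1/15, RHS = -1/5. No, v is not the weak derivative of u.

u(x) = -x**2 + 2*x - 1, classical derivative u'(x) = 2 - 2*x.
φ(x) = x²(1−x), so φ'(x) = x*(2 - 3*x).
Note φ(0) = φ(1) = 0, so the boundary term u·φ vanishes.
LHS = ∫_0^1 u(x) φ'(x) dx = ∫_0^1 (3*x^4 - 8*x^3 + 7*x^2 - 2*x) dx. Term by term:
  ∫_0^1 3*x^4 dx = 3/5;  ∫_0^1 -8*x^3 dx = -2;  ∫_0^1 7*x^2 dx = 7/3;
  ∫_0^1 -2*x dx = -1.
Sum: 3/5 − 2 + 7/3 − 1 = -1/15.
So LHS = -1/15.
∫_0^1 v(x) φ(x) dx = ∫_0^1 (6*x^4 - 12*x^3 + 6*x^2) dx. Term by term:
  ∫_0^1 6*x^4 dx = 6/5;  ∫_0^1 -12*x^3 dx = -3;  ∫_0^1 6*x^2 dx = 2.
Sum: 6/5 − 3 + 2 = 1/5.
So RHS = -∫_0^1 v(x) φ(x) dx = -1/5.
LHS − RHS = 2/15 ≠ 0, so the identity fails.
(For a valid weak derivative the identity must hold for EVERY test function, in particular this one. The failure shows v is NOT the weak derivative of u.)
Correct weak derivative would be u'(x) = 2 - 2*x.


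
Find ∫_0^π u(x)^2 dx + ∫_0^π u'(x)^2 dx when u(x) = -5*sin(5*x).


||u||_{H^1(0,π)}^2 = 325*π

u'(x) = -25*cos(5*x).
Expand u² and (u')² and integrate term by term on (0, π), using: for integers n ≥ 1, ∫_0^π sin²(nx) dx = ∫_0^π cos²(nx) dx = π/2; for n ≠ n', ∫_0^π sin(nx)sin(n'x) dx = ∫_0^π cos(nx)cos(n'x) dx = 0; and by product-to-sum, ∫_0^π sin(nx)cos(n'x) dx = ½∫_0^π [sin((n+n')x) + sin((n−n')x)] dx, which is 0 when n+n' is even and 2n/(n²−n'²) when n+n' is odd (it need not vanish on (0, π)).
  u² squared terms: (-5)²·∫sin(5x)² dx = 25·π/2 = 25*π/2.
  So ∫_0^π u² dx = 25*π/2.
  (u')² squared terms: (-25)²·∫cos(5x)² dx = 625·π/2 = 625*π/2.
  So ∫_0^π (u')² dx = 625*π/2.
||u||_{H^1}^2 = (25*π/2) + (625*π/2) = 325*π.


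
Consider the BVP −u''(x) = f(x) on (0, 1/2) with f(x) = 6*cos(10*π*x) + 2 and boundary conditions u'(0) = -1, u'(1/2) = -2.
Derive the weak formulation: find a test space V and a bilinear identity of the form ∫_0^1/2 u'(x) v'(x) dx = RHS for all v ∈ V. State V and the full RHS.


V = H^1(0, 1/2) (v unrestricted at boundary; u is determined up to an additive constant); weak form: ∫_0^1/2 u'v' dx = ∫_0^1/2 (6*cos(10*π*x) + 2) v dx − 2·v(1/2) + v(0) for all v ∈ V.

Multiply both sides by a test function v and integrate from 0 to 1/2:
  ∫_0^1/2 −u''(x) v(x) dx = ∫_0^1/2 f(x) v(x) dx.
Integrate the LHS by parts once:
  ∫_0^1/2 −u'' v dx = −[u'(x) v(x)]_0^1/2 + ∫_0^1/2 u'(x) v'(x) dx.
Thus ∫_0^1/2 u'(x) v'(x) dx = ∫_0^1/2 f(x) v(x) dx + [u'(x) v(x)]_0^1/2.
Choose V so that boundary terms are either known or forced to vanish.
u has inhomogeneous Neumann u'(0) = -1, u'(1/2) = -2. [u' v]_0^1/2 = (-2)·v(1/2) − (-1)·v(0) = − 2·v(1/2) + v(0). Take V = H^1(0, 1/2); boundary term becomes part of RHS.
Weak formulation: find u (satisfying any essential BC) such that ∫_0^1/2 u'(x) v'(x) dx = ∫_0^1/2 f v dx − 2·v(1/2) + v(0) for all v ∈ V (Neumann data are natural BCs: they enter the RHS as boundary terms).
Substituting f(x) = 6*cos(10*π*x) + 2, the right-hand side is ∫_0^1/2 (6*cos(10*π*x) + 2) v dx − 2·v(1/2) + v(0).
Compatibility check (pure Neumann): taking v ≡ 1 ∈ V gives 0 = ∫_0^1/2 f dx + (-2) − (-1), i.e. ∫_0^1/2 f dx must equal u'(0) − u'(1/2) = 1. Indeed ∫_0^1/2 (6*cos(10*π*x) + 2) dx = 1, so the data are compatible. The solution is then unique only up to an additive constant (fix it e.g. by requiring ∫_0^1/2 u dx = 0).


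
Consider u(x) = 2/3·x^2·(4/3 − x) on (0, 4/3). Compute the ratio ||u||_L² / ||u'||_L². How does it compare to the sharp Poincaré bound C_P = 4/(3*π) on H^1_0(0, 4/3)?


||u||_L² / ||u'||_L² = 2*sqrt(14)/21 < C_P = 4/(3*π).

u(x) = 2/3·x^2·(4/3 − x), so u'(x) = 2*x*(8 - 9*x)/9.
u(x) = 2/3·x^2·(4/3 − x) vanishes at x = 0 and x = 4/3, so u ∈ H^1_0(0, 4/3). Differentiate via the product rule and integrate the resulting polynomials term by term.
  ∫_0^4/3 u² dx = ∫_0^4/3 (4*x^6/9 - 32*x^5/27 + 64*x^4/81) dx. Term by term:
    ∫_0^4/3 4*x^6/9 dx = 65536/137781;  ∫_0^4/3 -32*x^5/27 dx = -65536/59049;  ∫_0^4/3 64*x^4/81 dx = 65536/98415.
  Sum: 65536/137781 − 65536/59049 + 65536/98415 = 65536/2066715.
  ∫_0^4/3 (u')² dx = ∫_0^4/3 (4*x^4 - 64*x^3/9 + 256*x^2/81) dx. Term by term:
    ∫_0^4/3 4*x^4 dx = 4096/1215;  ∫_0^4/3 -64*x^3/9 dx = -4096/729;  ∫_0^4/3 256*x^2/81 dx = 16384/6561.
  Sum: 4096/1215 − 4096/729 + 16384/6561 = 8192/32805.
∫_0^4/3 u² dx = 65536/2066715, so ||u||_L² = 256*sqrt(35)/8505.
∫_0^4/3 (u')² dx = 8192/32805, so ||u'||_L² = 64*sqrt(10)/405.
Ratio ||u||_L² / ||u'||_L² = 2*sqrt(14)/21.
Sharp Poincaré constant on H^1_0(0, 4/3) is C_P = L/π = 4/(3*π), achieved by sin(3*π/4·x).
A polynomial bump cannot attain the sharp Poincaré constant (only the first sine eigenfunction does), so the ratio is strictly less than C_P, consistent with ||u||_L² ≤ C_P ||u'||_L².


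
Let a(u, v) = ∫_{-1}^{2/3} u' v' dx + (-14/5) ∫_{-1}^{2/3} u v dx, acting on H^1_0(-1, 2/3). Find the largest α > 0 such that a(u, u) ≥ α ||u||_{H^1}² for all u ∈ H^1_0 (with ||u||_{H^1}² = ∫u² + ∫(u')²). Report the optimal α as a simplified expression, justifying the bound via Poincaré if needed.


α = (-70 + 9*π^2)/(25 + 9*π^2)

Coercivity of a(·,·) on H^1_0(-1, 2/3) means a(u, u) ≥ α ||u||_{H^1}² for every u ∈ H^1_0.
The interval has length L = 5/3, and Poincaré/coercivity depend only on L. Here a(u, u) = ∫(u')² + (-14/5)·∫u².
Here c = -14/5 < 0 with |c| < (π/L)² = 9*π^2/25, so coercivity still holds. The condition a(u,u) ≥ α||u||_{H^1}² reads (1−α)∫(u')² ≥ (α−c)∫u². Any admissible α is ≤ 1 (rapidly oscillating u have ∫u²/∫(u')² → 0), and α = 1 would force 0 ≥ (1−c)∫u², impossible since c < 1; so 1−α > 0. By the sharp Poincaré inequality on H^1_0 of an interval of length L, ∫(u')² ≥ (π/L)²∫u² with equality for the first sine mode sin(π(x−x₀)/L) (x₀ the left endpoint), so the inequality holds for all u iff (1−α)(π/L)² ≥ α − c, i.e. α ≤ ((π/L)² + c)/((π/L)² + 1) = (1 + c(L/π)²)/(1 + (L/π)²). (Direct route, valid since c ≤ 0: Poincaré gives c∫u² ≥ c(L/π)²∫(u')², so a(u,u) ≥ (1 + c(L/π)²)∫(u')², while ||u||_{H^1}² ≤ (1 + (L/π)²)∫(u')²; dividing yields the same α.) With (π/L)² = 9*π^2/25 and c = -14/5, the largest admissible constant is α = ((π/L)² + c)/((π/L)² + 1).
Simplifying, α = (-70 + 9*π^2)/(25 + 9*π^2).


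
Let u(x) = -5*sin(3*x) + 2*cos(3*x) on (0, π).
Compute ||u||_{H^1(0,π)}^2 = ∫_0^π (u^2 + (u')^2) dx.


||u||_{H^1(0,π)}^2 = 145*π

u'(x) = -6*sin(3*x) - 15*cos(3*x).
Expand u² and (u')² and integrate term by term on (0, π), using: for integers n ≥ 1, ∫_0^π sin²(nx) dx = ∫_0^π cos²(nx) dx = π/2; for n ≠ n', ∫_0^π sin(nx)sin(n'x) dx = ∫_0^π cos(nx)cos(n'x) dx = 0; and by product-to-sum, ∫_0^π sin(nx)cos(n'x) dx = ½∫_0^π [sin((n+n')x) + sin((n−n')x)] dx, which is 0 when n+n' is even and 2n/(n²−n'²) when n+n' is odd (it need not vanish on (0, π)).
  u² squared terms: (-5)²·∫sin(3x)² dx = 25·π/2 = 25*π/2;  (2)²·∫cos(3x)² dx = 4·π/2 = 2*π.
  u² cross terms: 2·(-5)·(2)·∫sin(3x)·cos(3x) dx = -20·(0) = 0.
  So ∫_0^π u² dx = 25*π/2 + 2*π + 0 = 29*π/2.
  (u')² squared terms: (-15)²·∫cos(3x)² dx = 225·π/2 = 225*π/2;  (-6)²·∫sin(3x)² dx = 36·π/2 = 18*π.
  (u')² cross terms: 2·(-15)·(-6)·∫cos(3x)·sin(3x) dx = 180·(0) = 0.
  So ∫_0^π (u')² dx = 225*π/2 + 18*π + 0 = 261*π/2.
||u||_{H^1}^2 = (29*π/2) + (261*π/2) = 145*π.


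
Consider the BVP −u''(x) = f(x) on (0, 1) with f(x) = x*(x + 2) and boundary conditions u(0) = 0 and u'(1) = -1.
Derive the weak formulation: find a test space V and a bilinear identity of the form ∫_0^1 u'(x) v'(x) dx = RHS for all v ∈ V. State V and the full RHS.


V = {v ∈ H^1(0, 1) : v(0) = 0} (test functions vanish at x = 0 where u is specified); weak form: ∫_0^1 u'v' dx = ∫_0^1 (x*(x + 2)) v dx − v(1) for all v ∈ V.

Multiply both sides by a test function v and integrate from 0 to 1:
  ∫_0^1 −u''(x) v(x) dx = ∫_0^1 f(x) v(x) dx.
Integrate the LHS by parts once:
  ∫_0^1 −u'' v dx = −[u'(x) v(x)]_0^1 + ∫_0^1 u'(x) v'(x) dx.
Thus ∫_0^1 u'(x) v'(x) dx = ∫_0^1 f(x) v(x) dx + [u'(x) v(x)]_0^1.
Choose V so that boundary terms are either known or forced to vanish.
Mixed BC: u(0) = 0 (Dirichlet) and u'(1) = -1 (Neumann). Define V = {v ∈ H^1(0, 1) : v(0) = 0}. Then [u' v]_0^1 = u'(1)·v(1) − u'(0)·0 = − v(1).
Weak formulation: find u (satisfying any essential BC) such that ∫_0^1 u'(x) v'(x) dx = ∫_0^1 f v dx − v(1) for all v ∈ V (Dirichlet at 0 absorbed into V; Neumann datum at x = 1 contributes the boundary term).
Substituting f(x) = x*(x + 2), the right-hand side is ∫_0^1 (x*(x + 2)) v dx − v(1).
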